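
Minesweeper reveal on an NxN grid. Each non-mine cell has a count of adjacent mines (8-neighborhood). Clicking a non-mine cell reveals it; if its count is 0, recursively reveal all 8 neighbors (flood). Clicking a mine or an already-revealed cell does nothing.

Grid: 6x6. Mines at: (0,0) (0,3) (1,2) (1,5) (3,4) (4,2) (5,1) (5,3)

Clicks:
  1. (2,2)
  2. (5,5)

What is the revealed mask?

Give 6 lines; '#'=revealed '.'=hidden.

Answer: ......
......
..#...
......
....##
....##

Derivation:
Click 1 (2,2) count=1: revealed 1 new [(2,2)] -> total=1
Click 2 (5,5) count=0: revealed 4 new [(4,4) (4,5) (5,4) (5,5)] -> total=5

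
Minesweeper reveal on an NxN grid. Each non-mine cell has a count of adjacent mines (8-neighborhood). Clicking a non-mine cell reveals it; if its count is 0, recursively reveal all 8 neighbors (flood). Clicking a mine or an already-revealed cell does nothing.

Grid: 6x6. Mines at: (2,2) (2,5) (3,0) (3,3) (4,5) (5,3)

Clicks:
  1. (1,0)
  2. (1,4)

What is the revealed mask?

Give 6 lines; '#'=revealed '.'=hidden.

Click 1 (1,0) count=0: revealed 14 new [(0,0) (0,1) (0,2) (0,3) (0,4) (0,5) (1,0) (1,1) (1,2) (1,3) (1,4) (1,5) (2,0) (2,1)] -> total=14
Click 2 (1,4) count=1: revealed 0 new [(none)] -> total=14

Answer: ######
######
##....
......
......
......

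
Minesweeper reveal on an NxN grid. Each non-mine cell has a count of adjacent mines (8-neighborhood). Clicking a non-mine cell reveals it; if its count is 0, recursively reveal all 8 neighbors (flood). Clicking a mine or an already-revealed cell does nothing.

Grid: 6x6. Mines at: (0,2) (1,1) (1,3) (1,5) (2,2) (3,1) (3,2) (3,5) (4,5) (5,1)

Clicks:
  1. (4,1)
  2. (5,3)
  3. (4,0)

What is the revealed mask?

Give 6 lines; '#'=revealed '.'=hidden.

Answer: ......
......
......
......
#####.
..###.

Derivation:
Click 1 (4,1) count=3: revealed 1 new [(4,1)] -> total=1
Click 2 (5,3) count=0: revealed 6 new [(4,2) (4,3) (4,4) (5,2) (5,3) (5,4)] -> total=7
Click 3 (4,0) count=2: revealed 1 new [(4,0)] -> total=8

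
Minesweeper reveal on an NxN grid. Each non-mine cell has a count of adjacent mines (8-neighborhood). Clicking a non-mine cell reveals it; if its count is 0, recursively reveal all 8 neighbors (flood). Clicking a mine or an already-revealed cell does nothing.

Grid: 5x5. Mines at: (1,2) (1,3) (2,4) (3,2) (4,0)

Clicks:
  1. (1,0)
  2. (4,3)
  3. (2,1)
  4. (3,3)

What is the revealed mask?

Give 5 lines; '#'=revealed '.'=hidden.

Click 1 (1,0) count=0: revealed 8 new [(0,0) (0,1) (1,0) (1,1) (2,0) (2,1) (3,0) (3,1)] -> total=8
Click 2 (4,3) count=1: revealed 1 new [(4,3)] -> total=9
Click 3 (2,1) count=2: revealed 0 new [(none)] -> total=9
Click 4 (3,3) count=2: revealed 1 new [(3,3)] -> total=10

Answer: ##...
##...
##...
##.#.
...#.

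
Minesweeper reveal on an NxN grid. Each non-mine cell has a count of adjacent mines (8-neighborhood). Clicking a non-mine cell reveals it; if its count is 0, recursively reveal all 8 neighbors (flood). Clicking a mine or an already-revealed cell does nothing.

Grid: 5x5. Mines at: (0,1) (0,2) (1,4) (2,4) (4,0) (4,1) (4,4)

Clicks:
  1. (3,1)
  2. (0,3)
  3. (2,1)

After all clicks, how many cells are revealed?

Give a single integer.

Click 1 (3,1) count=2: revealed 1 new [(3,1)] -> total=1
Click 2 (0,3) count=2: revealed 1 new [(0,3)] -> total=2
Click 3 (2,1) count=0: revealed 11 new [(1,0) (1,1) (1,2) (1,3) (2,0) (2,1) (2,2) (2,3) (3,0) (3,2) (3,3)] -> total=13

Answer: 13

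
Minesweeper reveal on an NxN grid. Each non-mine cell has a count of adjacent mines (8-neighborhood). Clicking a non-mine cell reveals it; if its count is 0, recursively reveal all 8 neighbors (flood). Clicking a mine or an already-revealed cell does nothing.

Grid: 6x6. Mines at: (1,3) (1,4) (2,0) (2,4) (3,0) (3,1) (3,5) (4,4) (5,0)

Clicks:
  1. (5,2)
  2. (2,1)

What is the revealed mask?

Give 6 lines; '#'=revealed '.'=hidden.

Click 1 (5,2) count=0: revealed 6 new [(4,1) (4,2) (4,3) (5,1) (5,2) (5,3)] -> total=6
Click 2 (2,1) count=3: revealed 1 new [(2,1)] -> total=7

Answer: ......
......
.#....
......
.###..
.###..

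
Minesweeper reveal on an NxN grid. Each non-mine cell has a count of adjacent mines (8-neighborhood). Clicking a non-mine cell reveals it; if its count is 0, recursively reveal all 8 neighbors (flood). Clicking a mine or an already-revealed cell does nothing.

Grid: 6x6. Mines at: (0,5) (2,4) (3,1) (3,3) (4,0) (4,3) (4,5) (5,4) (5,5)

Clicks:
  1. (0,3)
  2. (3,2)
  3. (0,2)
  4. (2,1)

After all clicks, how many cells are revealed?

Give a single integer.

Answer: 15

Derivation:
Click 1 (0,3) count=0: revealed 14 new [(0,0) (0,1) (0,2) (0,3) (0,4) (1,0) (1,1) (1,2) (1,3) (1,4) (2,0) (2,1) (2,2) (2,3)] -> total=14
Click 2 (3,2) count=3: revealed 1 new [(3,2)] -> total=15
Click 3 (0,2) count=0: revealed 0 new [(none)] -> total=15
Click 4 (2,1) count=1: revealed 0 new [(none)] -> total=15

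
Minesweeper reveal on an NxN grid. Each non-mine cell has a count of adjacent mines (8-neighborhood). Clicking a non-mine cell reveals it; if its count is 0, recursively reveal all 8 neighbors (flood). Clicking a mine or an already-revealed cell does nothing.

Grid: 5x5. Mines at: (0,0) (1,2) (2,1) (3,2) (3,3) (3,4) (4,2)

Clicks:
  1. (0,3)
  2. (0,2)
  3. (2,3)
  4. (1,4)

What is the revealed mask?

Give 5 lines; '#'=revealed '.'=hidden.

Answer: ..###
...##
...##
.....
.....

Derivation:
Click 1 (0,3) count=1: revealed 1 new [(0,3)] -> total=1
Click 2 (0,2) count=1: revealed 1 new [(0,2)] -> total=2
Click 3 (2,3) count=4: revealed 1 new [(2,3)] -> total=3
Click 4 (1,4) count=0: revealed 4 new [(0,4) (1,3) (1,4) (2,4)] -> total=7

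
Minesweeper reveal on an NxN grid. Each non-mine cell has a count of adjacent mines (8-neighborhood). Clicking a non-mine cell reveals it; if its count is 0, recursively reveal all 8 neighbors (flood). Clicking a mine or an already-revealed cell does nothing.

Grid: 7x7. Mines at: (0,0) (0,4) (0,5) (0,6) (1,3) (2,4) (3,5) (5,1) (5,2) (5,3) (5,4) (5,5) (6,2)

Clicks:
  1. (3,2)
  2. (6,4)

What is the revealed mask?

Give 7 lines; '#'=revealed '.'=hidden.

Click 1 (3,2) count=0: revealed 15 new [(1,0) (1,1) (1,2) (2,0) (2,1) (2,2) (2,3) (3,0) (3,1) (3,2) (3,3) (4,0) (4,1) (4,2) (4,3)] -> total=15
Click 2 (6,4) count=3: revealed 1 new [(6,4)] -> total=16

Answer: .......
###....
####...
####...
####...
.......
....#..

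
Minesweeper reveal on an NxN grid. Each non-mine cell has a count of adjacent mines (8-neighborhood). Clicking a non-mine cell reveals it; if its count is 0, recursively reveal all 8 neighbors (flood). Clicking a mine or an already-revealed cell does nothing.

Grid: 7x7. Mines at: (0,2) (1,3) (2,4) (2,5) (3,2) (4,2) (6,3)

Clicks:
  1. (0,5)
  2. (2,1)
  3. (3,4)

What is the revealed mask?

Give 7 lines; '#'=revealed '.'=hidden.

Click 1 (0,5) count=0: revealed 6 new [(0,4) (0,5) (0,6) (1,4) (1,5) (1,6)] -> total=6
Click 2 (2,1) count=1: revealed 1 new [(2,1)] -> total=7
Click 3 (3,4) count=2: revealed 1 new [(3,4)] -> total=8

Answer: ....###
....###
.#.....
....#..
.......
.......
.......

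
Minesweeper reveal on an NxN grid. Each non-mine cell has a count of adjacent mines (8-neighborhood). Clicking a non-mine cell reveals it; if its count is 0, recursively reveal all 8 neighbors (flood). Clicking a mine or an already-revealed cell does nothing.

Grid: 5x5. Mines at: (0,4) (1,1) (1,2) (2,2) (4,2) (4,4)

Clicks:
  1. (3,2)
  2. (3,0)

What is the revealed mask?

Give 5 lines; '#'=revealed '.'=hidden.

Answer: .....
.....
##...
###..
##...

Derivation:
Click 1 (3,2) count=2: revealed 1 new [(3,2)] -> total=1
Click 2 (3,0) count=0: revealed 6 new [(2,0) (2,1) (3,0) (3,1) (4,0) (4,1)] -> total=7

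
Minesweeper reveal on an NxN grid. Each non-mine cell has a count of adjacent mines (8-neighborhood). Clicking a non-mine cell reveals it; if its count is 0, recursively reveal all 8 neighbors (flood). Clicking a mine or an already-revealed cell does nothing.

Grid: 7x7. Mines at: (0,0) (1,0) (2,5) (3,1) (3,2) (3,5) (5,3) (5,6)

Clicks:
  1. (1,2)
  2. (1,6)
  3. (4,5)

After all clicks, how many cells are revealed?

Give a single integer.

Click 1 (1,2) count=0: revealed 16 new [(0,1) (0,2) (0,3) (0,4) (0,5) (0,6) (1,1) (1,2) (1,3) (1,4) (1,5) (1,6) (2,1) (2,2) (2,3) (2,4)] -> total=16
Click 2 (1,6) count=1: revealed 0 new [(none)] -> total=16
Click 3 (4,5) count=2: revealed 1 new [(4,5)] -> total=17

Answer: 17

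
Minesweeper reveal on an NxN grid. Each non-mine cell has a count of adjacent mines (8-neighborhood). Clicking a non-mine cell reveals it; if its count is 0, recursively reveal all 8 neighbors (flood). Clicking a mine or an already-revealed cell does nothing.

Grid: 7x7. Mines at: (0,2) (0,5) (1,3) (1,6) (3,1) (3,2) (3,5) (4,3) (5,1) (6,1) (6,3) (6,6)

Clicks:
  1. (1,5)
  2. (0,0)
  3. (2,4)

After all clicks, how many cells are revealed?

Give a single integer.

Click 1 (1,5) count=2: revealed 1 new [(1,5)] -> total=1
Click 2 (0,0) count=0: revealed 6 new [(0,0) (0,1) (1,0) (1,1) (2,0) (2,1)] -> total=7
Click 3 (2,4) count=2: revealed 1 new [(2,4)] -> total=8

Answer: 8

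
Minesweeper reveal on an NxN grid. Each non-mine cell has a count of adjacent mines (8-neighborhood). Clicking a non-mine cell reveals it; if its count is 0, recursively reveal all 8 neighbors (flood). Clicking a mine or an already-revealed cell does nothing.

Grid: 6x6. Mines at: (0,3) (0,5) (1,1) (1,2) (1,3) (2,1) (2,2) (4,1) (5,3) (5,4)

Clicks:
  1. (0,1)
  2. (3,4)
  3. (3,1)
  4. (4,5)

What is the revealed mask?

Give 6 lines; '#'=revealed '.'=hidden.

Click 1 (0,1) count=2: revealed 1 new [(0,1)] -> total=1
Click 2 (3,4) count=0: revealed 11 new [(1,4) (1,5) (2,3) (2,4) (2,5) (3,3) (3,4) (3,5) (4,3) (4,4) (4,5)] -> total=12
Click 3 (3,1) count=3: revealed 1 new [(3,1)] -> total=13
Click 4 (4,5) count=1: revealed 0 new [(none)] -> total=13

Answer: .#....
....##
...###
.#.###
...###
......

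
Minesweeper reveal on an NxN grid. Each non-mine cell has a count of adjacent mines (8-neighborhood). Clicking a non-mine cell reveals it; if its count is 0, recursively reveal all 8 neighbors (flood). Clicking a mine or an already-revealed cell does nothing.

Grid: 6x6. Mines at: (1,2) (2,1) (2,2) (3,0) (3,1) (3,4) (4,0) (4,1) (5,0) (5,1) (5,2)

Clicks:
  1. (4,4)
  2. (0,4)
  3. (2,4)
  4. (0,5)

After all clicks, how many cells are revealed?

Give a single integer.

Click 1 (4,4) count=1: revealed 1 new [(4,4)] -> total=1
Click 2 (0,4) count=0: revealed 9 new [(0,3) (0,4) (0,5) (1,3) (1,4) (1,5) (2,3) (2,4) (2,5)] -> total=10
Click 3 (2,4) count=1: revealed 0 new [(none)] -> total=10
Click 4 (0,5) count=0: revealed 0 new [(none)] -> total=10

Answer: 10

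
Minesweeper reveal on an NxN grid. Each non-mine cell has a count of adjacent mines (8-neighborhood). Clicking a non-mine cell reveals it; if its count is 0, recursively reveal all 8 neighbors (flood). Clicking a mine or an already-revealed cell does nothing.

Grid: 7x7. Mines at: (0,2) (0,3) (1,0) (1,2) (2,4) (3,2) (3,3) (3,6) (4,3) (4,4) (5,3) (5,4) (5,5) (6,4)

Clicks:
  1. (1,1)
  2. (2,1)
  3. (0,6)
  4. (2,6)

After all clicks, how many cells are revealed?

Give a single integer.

Click 1 (1,1) count=3: revealed 1 new [(1,1)] -> total=1
Click 2 (2,1) count=3: revealed 1 new [(2,1)] -> total=2
Click 3 (0,6) count=0: revealed 8 new [(0,4) (0,5) (0,6) (1,4) (1,5) (1,6) (2,5) (2,6)] -> total=10
Click 4 (2,6) count=1: revealed 0 new [(none)] -> total=10

Answer: 10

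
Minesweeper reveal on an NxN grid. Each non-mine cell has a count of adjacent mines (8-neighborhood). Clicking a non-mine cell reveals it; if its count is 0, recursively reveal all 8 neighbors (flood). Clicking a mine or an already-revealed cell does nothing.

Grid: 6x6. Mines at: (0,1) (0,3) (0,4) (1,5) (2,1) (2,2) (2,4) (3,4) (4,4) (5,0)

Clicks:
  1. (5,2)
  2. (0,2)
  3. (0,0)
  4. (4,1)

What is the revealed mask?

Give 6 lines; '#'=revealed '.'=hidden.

Click 1 (5,2) count=0: revealed 9 new [(3,1) (3,2) (3,3) (4,1) (4,2) (4,3) (5,1) (5,2) (5,3)] -> total=9
Click 2 (0,2) count=2: revealed 1 new [(0,2)] -> total=10
Click 3 (0,0) count=1: revealed 1 new [(0,0)] -> total=11
Click 4 (4,1) count=1: revealed 0 new [(none)] -> total=11

Answer: #.#...
......
......
.###..
.###..
.###..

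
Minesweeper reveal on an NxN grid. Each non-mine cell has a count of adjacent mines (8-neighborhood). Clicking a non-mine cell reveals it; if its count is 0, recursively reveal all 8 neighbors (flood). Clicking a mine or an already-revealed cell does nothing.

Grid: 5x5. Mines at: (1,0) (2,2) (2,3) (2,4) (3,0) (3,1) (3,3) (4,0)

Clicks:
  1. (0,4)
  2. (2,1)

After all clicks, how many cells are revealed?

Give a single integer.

Click 1 (0,4) count=0: revealed 8 new [(0,1) (0,2) (0,3) (0,4) (1,1) (1,2) (1,3) (1,4)] -> total=8
Click 2 (2,1) count=4: revealed 1 new [(2,1)] -> total=9

Answer: 9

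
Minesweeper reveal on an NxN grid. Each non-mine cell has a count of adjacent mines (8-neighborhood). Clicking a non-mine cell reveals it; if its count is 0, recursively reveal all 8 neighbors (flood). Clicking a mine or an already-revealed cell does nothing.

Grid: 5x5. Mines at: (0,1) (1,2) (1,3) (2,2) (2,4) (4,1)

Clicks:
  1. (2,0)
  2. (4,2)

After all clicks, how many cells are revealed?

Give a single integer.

Answer: 7

Derivation:
Click 1 (2,0) count=0: revealed 6 new [(1,0) (1,1) (2,0) (2,1) (3,0) (3,1)] -> total=6
Click 2 (4,2) count=1: revealed 1 new [(4,2)] -> total=7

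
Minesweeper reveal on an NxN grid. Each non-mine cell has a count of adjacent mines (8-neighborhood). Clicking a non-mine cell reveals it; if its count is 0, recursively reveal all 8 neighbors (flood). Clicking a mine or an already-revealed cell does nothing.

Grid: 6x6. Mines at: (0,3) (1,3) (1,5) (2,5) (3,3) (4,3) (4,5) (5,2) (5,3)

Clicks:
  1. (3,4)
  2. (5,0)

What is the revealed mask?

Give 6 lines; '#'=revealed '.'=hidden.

Click 1 (3,4) count=4: revealed 1 new [(3,4)] -> total=1
Click 2 (5,0) count=0: revealed 17 new [(0,0) (0,1) (0,2) (1,0) (1,1) (1,2) (2,0) (2,1) (2,2) (3,0) (3,1) (3,2) (4,0) (4,1) (4,2) (5,0) (5,1)] -> total=18

Answer: ###...
###...
###...
###.#.
###...
##....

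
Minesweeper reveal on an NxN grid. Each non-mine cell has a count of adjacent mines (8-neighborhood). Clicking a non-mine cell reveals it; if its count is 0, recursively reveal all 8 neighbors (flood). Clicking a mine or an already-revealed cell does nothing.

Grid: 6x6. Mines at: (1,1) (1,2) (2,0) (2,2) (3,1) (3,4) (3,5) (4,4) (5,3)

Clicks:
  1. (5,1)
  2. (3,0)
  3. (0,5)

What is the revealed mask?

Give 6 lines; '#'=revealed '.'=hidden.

Click 1 (5,1) count=0: revealed 6 new [(4,0) (4,1) (4,2) (5,0) (5,1) (5,2)] -> total=6
Click 2 (3,0) count=2: revealed 1 new [(3,0)] -> total=7
Click 3 (0,5) count=0: revealed 9 new [(0,3) (0,4) (0,5) (1,3) (1,4) (1,5) (2,3) (2,4) (2,5)] -> total=16

Answer: ...###
...###
...###
#.....
###...
###...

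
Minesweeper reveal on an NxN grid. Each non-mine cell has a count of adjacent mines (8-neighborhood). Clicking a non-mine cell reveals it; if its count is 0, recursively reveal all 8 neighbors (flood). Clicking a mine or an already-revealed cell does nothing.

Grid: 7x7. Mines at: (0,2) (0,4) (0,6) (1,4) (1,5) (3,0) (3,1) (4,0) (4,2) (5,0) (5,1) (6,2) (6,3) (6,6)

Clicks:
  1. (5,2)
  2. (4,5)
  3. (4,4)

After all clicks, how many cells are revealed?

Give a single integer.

Answer: 17

Derivation:
Click 1 (5,2) count=4: revealed 1 new [(5,2)] -> total=1
Click 2 (4,5) count=0: revealed 16 new [(2,3) (2,4) (2,5) (2,6) (3,3) (3,4) (3,5) (3,6) (4,3) (4,4) (4,5) (4,6) (5,3) (5,4) (5,5) (5,6)] -> total=17
Click 3 (4,4) count=0: revealed 0 new [(none)] -> total=17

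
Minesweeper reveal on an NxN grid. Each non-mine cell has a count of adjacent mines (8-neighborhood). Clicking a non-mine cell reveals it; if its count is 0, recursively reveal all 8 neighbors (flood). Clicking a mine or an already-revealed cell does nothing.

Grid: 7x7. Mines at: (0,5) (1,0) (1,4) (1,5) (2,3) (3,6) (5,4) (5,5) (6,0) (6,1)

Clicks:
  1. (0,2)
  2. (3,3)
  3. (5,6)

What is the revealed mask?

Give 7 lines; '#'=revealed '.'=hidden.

Answer: .###...
.###...
.......
...#...
.......
......#
.......

Derivation:
Click 1 (0,2) count=0: revealed 6 new [(0,1) (0,2) (0,3) (1,1) (1,2) (1,3)] -> total=6
Click 2 (3,3) count=1: revealed 1 new [(3,3)] -> total=7
Click 3 (5,6) count=1: revealed 1 new [(5,6)] -> total=8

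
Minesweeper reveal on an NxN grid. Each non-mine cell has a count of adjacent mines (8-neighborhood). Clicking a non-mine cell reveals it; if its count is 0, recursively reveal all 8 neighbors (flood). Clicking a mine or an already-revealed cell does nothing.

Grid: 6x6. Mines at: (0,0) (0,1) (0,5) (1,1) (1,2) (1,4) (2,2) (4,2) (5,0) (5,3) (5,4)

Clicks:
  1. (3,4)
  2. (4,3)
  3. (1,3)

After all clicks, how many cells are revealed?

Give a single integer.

Click 1 (3,4) count=0: revealed 9 new [(2,3) (2,4) (2,5) (3,3) (3,4) (3,5) (4,3) (4,4) (4,5)] -> total=9
Click 2 (4,3) count=3: revealed 0 new [(none)] -> total=9
Click 3 (1,3) count=3: revealed 1 new [(1,3)] -> total=10

Answer: 10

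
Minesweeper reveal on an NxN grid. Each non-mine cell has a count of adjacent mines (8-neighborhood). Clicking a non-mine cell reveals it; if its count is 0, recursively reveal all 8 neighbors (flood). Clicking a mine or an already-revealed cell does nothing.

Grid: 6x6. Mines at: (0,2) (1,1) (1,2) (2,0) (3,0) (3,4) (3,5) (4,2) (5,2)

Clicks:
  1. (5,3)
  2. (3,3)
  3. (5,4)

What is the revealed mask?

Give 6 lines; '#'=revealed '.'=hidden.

Click 1 (5,3) count=2: revealed 1 new [(5,3)] -> total=1
Click 2 (3,3) count=2: revealed 1 new [(3,3)] -> total=2
Click 3 (5,4) count=0: revealed 5 new [(4,3) (4,4) (4,5) (5,4) (5,5)] -> total=7

Answer: ......
......
......
...#..
...###
...###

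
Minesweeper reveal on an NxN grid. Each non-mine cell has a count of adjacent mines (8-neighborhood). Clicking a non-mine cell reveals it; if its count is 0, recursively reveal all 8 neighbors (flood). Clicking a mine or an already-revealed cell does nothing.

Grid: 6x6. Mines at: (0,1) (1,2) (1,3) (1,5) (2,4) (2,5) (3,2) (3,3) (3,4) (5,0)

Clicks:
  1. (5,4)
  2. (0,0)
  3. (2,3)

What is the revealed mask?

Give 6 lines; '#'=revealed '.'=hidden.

Answer: #.....
......
...#..
......
.#####
.#####

Derivation:
Click 1 (5,4) count=0: revealed 10 new [(4,1) (4,2) (4,3) (4,4) (4,5) (5,1) (5,2) (5,3) (5,4) (5,5)] -> total=10
Click 2 (0,0) count=1: revealed 1 new [(0,0)] -> total=11
Click 3 (2,3) count=6: revealed 1 new [(2,3)] -> total=12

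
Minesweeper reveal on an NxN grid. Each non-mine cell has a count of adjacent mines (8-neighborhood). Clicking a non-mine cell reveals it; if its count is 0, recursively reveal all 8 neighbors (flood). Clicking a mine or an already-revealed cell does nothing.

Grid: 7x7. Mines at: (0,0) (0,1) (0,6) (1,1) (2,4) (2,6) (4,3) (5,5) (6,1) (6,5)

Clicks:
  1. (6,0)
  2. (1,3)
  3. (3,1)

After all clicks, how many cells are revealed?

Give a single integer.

Click 1 (6,0) count=1: revealed 1 new [(6,0)] -> total=1
Click 2 (1,3) count=1: revealed 1 new [(1,3)] -> total=2
Click 3 (3,1) count=0: revealed 12 new [(2,0) (2,1) (2,2) (3,0) (3,1) (3,2) (4,0) (4,1) (4,2) (5,0) (5,1) (5,2)] -> total=14

Answer: 14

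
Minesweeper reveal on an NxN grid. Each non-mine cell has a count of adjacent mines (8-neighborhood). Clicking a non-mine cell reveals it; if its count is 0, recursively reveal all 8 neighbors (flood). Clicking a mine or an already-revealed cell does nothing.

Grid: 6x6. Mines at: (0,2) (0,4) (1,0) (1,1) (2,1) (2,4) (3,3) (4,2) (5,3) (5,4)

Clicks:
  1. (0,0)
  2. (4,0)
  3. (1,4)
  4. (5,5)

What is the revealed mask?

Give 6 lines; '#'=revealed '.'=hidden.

Click 1 (0,0) count=2: revealed 1 new [(0,0)] -> total=1
Click 2 (4,0) count=0: revealed 6 new [(3,0) (3,1) (4,0) (4,1) (5,0) (5,1)] -> total=7
Click 3 (1,4) count=2: revealed 1 new [(1,4)] -> total=8
Click 4 (5,5) count=1: revealed 1 new [(5,5)] -> total=9

Answer: #.....
....#.
......
##....
##....
##...#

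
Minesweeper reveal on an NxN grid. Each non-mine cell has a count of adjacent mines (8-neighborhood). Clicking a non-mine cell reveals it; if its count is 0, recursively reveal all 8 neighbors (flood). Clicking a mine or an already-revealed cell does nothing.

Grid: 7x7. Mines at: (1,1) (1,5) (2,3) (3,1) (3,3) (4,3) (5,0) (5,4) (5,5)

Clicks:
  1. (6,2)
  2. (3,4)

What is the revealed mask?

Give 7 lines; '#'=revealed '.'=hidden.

Click 1 (6,2) count=0: revealed 6 new [(5,1) (5,2) (5,3) (6,1) (6,2) (6,3)] -> total=6
Click 2 (3,4) count=3: revealed 1 new [(3,4)] -> total=7

Answer: .......
.......
.......
....#..
.......
.###...
.###...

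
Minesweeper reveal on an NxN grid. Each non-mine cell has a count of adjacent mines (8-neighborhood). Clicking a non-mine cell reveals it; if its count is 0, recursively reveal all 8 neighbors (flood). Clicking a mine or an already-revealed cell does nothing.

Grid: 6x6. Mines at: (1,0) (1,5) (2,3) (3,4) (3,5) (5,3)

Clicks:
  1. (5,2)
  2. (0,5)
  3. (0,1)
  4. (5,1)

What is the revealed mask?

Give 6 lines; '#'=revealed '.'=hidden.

Answer: .#...#
......
###...
###...
###...
###...

Derivation:
Click 1 (5,2) count=1: revealed 1 new [(5,2)] -> total=1
Click 2 (0,5) count=1: revealed 1 new [(0,5)] -> total=2
Click 3 (0,1) count=1: revealed 1 new [(0,1)] -> total=3
Click 4 (5,1) count=0: revealed 11 new [(2,0) (2,1) (2,2) (3,0) (3,1) (3,2) (4,0) (4,1) (4,2) (5,0) (5,1)] -> total=14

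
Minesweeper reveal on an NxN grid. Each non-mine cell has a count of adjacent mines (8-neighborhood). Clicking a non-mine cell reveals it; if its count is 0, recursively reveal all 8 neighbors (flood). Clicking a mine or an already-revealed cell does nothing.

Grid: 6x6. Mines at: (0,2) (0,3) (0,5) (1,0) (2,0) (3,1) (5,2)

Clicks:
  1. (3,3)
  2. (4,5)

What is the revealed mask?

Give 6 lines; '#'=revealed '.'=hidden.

Answer: ......
..####
..####
..####
..####
...###

Derivation:
Click 1 (3,3) count=0: revealed 19 new [(1,2) (1,3) (1,4) (1,5) (2,2) (2,3) (2,4) (2,5) (3,2) (3,3) (3,4) (3,5) (4,2) (4,3) (4,4) (4,5) (5,3) (5,4) (5,5)] -> total=19
Click 2 (4,5) count=0: revealed 0 new [(none)] -> total=19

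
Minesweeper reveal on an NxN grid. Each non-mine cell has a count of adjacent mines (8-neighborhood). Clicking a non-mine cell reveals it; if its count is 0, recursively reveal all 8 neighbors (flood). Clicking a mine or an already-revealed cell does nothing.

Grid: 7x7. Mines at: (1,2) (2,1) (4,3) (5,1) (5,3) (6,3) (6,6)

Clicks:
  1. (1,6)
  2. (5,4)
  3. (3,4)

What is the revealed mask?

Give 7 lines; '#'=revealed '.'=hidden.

Answer: ...####
...####
...####
...####
....###
....###
.......

Derivation:
Click 1 (1,6) count=0: revealed 22 new [(0,3) (0,4) (0,5) (0,6) (1,3) (1,4) (1,5) (1,6) (2,3) (2,4) (2,5) (2,6) (3,3) (3,4) (3,5) (3,6) (4,4) (4,5) (4,6) (5,4) (5,5) (5,6)] -> total=22
Click 2 (5,4) count=3: revealed 0 new [(none)] -> total=22
Click 3 (3,4) count=1: revealed 0 new [(none)] -> total=22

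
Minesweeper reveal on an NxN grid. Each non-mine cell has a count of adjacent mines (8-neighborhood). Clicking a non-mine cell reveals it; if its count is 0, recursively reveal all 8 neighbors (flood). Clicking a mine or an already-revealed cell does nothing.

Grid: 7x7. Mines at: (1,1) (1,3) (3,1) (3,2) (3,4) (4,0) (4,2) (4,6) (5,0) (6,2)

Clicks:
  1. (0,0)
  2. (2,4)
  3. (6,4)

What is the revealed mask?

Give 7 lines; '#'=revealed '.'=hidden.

Click 1 (0,0) count=1: revealed 1 new [(0,0)] -> total=1
Click 2 (2,4) count=2: revealed 1 new [(2,4)] -> total=2
Click 3 (6,4) count=0: revealed 11 new [(4,3) (4,4) (4,5) (5,3) (5,4) (5,5) (5,6) (6,3) (6,4) (6,5) (6,6)] -> total=13

Answer: #......
.......
....#..
.......
...###.
...####
...####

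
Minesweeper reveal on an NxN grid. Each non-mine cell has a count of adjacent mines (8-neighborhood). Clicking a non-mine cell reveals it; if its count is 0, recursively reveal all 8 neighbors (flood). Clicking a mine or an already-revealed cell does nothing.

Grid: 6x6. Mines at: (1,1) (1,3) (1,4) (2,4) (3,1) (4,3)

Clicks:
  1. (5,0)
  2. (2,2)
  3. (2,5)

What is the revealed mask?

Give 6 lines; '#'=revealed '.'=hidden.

Answer: ......
......
..#..#
......
###...
###...

Derivation:
Click 1 (5,0) count=0: revealed 6 new [(4,0) (4,1) (4,2) (5,0) (5,1) (5,2)] -> total=6
Click 2 (2,2) count=3: revealed 1 new [(2,2)] -> total=7
Click 3 (2,5) count=2: revealed 1 new [(2,5)] -> total=8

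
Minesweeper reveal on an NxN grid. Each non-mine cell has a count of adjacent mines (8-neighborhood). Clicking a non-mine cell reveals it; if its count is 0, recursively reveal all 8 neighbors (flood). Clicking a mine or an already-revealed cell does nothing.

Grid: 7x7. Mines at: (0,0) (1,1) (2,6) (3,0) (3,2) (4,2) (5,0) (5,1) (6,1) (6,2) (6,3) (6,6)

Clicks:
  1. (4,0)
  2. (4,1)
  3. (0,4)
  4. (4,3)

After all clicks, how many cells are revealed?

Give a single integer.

Click 1 (4,0) count=3: revealed 1 new [(4,0)] -> total=1
Click 2 (4,1) count=5: revealed 1 new [(4,1)] -> total=2
Click 3 (0,4) count=0: revealed 26 new [(0,2) (0,3) (0,4) (0,5) (0,6) (1,2) (1,3) (1,4) (1,5) (1,6) (2,2) (2,3) (2,4) (2,5) (3,3) (3,4) (3,5) (3,6) (4,3) (4,4) (4,5) (4,6) (5,3) (5,4) (5,5) (5,6)] -> total=28
Click 4 (4,3) count=2: revealed 0 new [(none)] -> total=28

Answer: 28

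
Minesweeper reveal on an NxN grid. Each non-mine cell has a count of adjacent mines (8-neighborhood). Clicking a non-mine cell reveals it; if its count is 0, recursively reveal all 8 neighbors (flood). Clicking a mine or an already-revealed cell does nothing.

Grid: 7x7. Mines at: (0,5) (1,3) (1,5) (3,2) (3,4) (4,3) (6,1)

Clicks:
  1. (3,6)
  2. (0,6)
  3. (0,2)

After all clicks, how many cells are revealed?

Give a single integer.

Answer: 19

Derivation:
Click 1 (3,6) count=0: revealed 17 new [(2,5) (2,6) (3,5) (3,6) (4,4) (4,5) (4,6) (5,2) (5,3) (5,4) (5,5) (5,6) (6,2) (6,3) (6,4) (6,5) (6,6)] -> total=17
Click 2 (0,6) count=2: revealed 1 new [(0,6)] -> total=18
Click 3 (0,2) count=1: revealed 1 new [(0,2)] -> total=19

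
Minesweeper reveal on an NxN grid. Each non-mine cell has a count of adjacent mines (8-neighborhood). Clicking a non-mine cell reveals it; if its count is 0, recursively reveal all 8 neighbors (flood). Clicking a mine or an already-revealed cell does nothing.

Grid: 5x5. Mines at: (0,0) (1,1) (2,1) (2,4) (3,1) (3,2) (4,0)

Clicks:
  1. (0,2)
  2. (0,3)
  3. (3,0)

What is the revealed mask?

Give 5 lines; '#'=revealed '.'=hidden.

Click 1 (0,2) count=1: revealed 1 new [(0,2)] -> total=1
Click 2 (0,3) count=0: revealed 5 new [(0,3) (0,4) (1,2) (1,3) (1,4)] -> total=6
Click 3 (3,0) count=3: revealed 1 new [(3,0)] -> total=7

Answer: ..###
..###
.....
#....
.....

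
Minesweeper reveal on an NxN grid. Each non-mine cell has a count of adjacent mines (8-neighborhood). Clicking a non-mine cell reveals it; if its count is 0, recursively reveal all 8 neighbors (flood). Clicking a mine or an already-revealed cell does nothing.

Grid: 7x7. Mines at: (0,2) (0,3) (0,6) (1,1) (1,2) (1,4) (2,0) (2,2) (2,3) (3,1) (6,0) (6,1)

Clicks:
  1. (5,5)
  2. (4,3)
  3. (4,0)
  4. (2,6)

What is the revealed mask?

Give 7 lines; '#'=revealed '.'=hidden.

Click 1 (5,5) count=0: revealed 25 new [(1,5) (1,6) (2,4) (2,5) (2,6) (3,2) (3,3) (3,4) (3,5) (3,6) (4,2) (4,3) (4,4) (4,5) (4,6) (5,2) (5,3) (5,4) (5,5) (5,6) (6,2) (6,3) (6,4) (6,5) (6,6)] -> total=25
Click 2 (4,3) count=0: revealed 0 new [(none)] -> total=25
Click 3 (4,0) count=1: revealed 1 new [(4,0)] -> total=26
Click 4 (2,6) count=0: revealed 0 new [(none)] -> total=26

Answer: .......
.....##
....###
..#####
#.#####
..#####
..#####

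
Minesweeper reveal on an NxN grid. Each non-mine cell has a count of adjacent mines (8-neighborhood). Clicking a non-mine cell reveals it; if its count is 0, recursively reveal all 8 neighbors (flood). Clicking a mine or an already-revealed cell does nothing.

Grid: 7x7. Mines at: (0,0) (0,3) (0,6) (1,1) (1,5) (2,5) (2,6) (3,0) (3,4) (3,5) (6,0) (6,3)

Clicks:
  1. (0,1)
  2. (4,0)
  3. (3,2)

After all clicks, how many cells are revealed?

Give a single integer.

Answer: 14

Derivation:
Click 1 (0,1) count=2: revealed 1 new [(0,1)] -> total=1
Click 2 (4,0) count=1: revealed 1 new [(4,0)] -> total=2
Click 3 (3,2) count=0: revealed 12 new [(2,1) (2,2) (2,3) (3,1) (3,2) (3,3) (4,1) (4,2) (4,3) (5,1) (5,2) (5,3)] -> total=14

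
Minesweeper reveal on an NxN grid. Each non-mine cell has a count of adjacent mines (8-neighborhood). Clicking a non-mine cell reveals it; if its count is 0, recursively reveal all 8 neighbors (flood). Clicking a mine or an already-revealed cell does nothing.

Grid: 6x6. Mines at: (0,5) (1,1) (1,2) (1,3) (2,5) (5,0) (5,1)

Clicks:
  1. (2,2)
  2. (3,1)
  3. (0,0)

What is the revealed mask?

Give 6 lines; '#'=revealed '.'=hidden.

Click 1 (2,2) count=3: revealed 1 new [(2,2)] -> total=1
Click 2 (3,1) count=0: revealed 20 new [(2,0) (2,1) (2,3) (2,4) (3,0) (3,1) (3,2) (3,3) (3,4) (3,5) (4,0) (4,1) (4,2) (4,3) (4,4) (4,5) (5,2) (5,3) (5,4) (5,5)] -> total=21
Click 3 (0,0) count=1: revealed 1 new [(0,0)] -> total=22

Answer: #.....
......
#####.
######
######
..####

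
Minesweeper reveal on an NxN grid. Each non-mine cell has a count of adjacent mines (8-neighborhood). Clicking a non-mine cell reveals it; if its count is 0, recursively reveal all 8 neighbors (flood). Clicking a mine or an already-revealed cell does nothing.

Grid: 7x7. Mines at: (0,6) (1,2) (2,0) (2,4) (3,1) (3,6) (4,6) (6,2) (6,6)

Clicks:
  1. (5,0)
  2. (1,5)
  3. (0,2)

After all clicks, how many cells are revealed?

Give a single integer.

Click 1 (5,0) count=0: revealed 6 new [(4,0) (4,1) (5,0) (5,1) (6,0) (6,1)] -> total=6
Click 2 (1,5) count=2: revealed 1 new [(1,5)] -> total=7
Click 3 (0,2) count=1: revealed 1 new [(0,2)] -> total=8

Answer: 8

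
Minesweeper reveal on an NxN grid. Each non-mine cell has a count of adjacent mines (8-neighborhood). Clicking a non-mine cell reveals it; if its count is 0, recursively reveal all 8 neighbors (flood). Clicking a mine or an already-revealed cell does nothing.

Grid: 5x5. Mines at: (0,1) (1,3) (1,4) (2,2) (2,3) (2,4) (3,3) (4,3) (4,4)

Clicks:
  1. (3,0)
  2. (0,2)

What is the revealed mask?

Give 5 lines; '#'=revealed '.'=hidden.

Answer: ..#..
##...
##...
###..
###..

Derivation:
Click 1 (3,0) count=0: revealed 10 new [(1,0) (1,1) (2,0) (2,1) (3,0) (3,1) (3,2) (4,0) (4,1) (4,2)] -> total=10
Click 2 (0,2) count=2: revealed 1 new [(0,2)] -> total=11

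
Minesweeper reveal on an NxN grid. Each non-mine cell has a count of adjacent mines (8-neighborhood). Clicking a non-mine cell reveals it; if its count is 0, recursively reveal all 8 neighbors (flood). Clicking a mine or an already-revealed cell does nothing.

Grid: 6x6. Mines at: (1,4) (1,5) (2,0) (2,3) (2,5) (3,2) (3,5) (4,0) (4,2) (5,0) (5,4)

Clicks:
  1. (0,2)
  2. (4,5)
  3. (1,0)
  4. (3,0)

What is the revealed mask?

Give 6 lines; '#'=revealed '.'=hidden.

Click 1 (0,2) count=0: revealed 8 new [(0,0) (0,1) (0,2) (0,3) (1,0) (1,1) (1,2) (1,3)] -> total=8
Click 2 (4,5) count=2: revealed 1 new [(4,5)] -> total=9
Click 3 (1,0) count=1: revealed 0 new [(none)] -> total=9
Click 4 (3,0) count=2: revealed 1 new [(3,0)] -> total=10

Answer: ####..
####..
......
#.....
.....#
......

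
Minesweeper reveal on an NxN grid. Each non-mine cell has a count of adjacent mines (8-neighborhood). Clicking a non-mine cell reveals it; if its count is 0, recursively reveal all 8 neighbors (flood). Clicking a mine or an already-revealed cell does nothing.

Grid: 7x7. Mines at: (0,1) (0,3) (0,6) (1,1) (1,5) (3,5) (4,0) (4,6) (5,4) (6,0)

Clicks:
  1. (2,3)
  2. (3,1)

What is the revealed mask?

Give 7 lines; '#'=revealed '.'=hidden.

Click 1 (2,3) count=0: revealed 21 new [(1,2) (1,3) (1,4) (2,1) (2,2) (2,3) (2,4) (3,1) (3,2) (3,3) (3,4) (4,1) (4,2) (4,3) (4,4) (5,1) (5,2) (5,3) (6,1) (6,2) (6,3)] -> total=21
Click 2 (3,1) count=1: revealed 0 new [(none)] -> total=21

Answer: .......
..###..
.####..
.####..
.####..
.###...
.###...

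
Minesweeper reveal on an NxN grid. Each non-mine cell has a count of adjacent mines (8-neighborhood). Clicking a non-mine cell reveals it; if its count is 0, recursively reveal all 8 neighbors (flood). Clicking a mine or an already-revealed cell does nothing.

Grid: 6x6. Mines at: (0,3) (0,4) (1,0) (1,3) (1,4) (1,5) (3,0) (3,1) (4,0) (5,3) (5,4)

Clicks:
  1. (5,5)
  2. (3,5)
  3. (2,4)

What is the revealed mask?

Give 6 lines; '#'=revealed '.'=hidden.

Click 1 (5,5) count=1: revealed 1 new [(5,5)] -> total=1
Click 2 (3,5) count=0: revealed 12 new [(2,2) (2,3) (2,4) (2,5) (3,2) (3,3) (3,4) (3,5) (4,2) (4,3) (4,4) (4,5)] -> total=13
Click 3 (2,4) count=3: revealed 0 new [(none)] -> total=13

Answer: ......
......
..####
..####
..####
.....#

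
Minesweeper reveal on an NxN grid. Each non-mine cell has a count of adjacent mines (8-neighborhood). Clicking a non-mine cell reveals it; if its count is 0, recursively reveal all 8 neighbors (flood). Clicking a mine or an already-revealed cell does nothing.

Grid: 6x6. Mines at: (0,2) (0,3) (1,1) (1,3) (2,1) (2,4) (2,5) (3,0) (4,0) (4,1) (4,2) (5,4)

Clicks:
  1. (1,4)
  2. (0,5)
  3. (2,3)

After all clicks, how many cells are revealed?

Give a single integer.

Click 1 (1,4) count=4: revealed 1 new [(1,4)] -> total=1
Click 2 (0,5) count=0: revealed 3 new [(0,4) (0,5) (1,5)] -> total=4
Click 3 (2,3) count=2: revealed 1 new [(2,3)] -> total=5

Answer: 5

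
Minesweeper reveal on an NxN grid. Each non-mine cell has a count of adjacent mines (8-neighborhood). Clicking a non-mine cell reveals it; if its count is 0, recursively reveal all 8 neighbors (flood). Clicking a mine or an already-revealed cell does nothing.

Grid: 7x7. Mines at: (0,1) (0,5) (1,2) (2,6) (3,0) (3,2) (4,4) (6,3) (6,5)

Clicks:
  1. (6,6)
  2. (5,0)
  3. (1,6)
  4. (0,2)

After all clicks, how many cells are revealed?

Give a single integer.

Click 1 (6,6) count=1: revealed 1 new [(6,6)] -> total=1
Click 2 (5,0) count=0: revealed 9 new [(4,0) (4,1) (4,2) (5,0) (5,1) (5,2) (6,0) (6,1) (6,2)] -> total=10
Click 3 (1,6) count=2: revealed 1 new [(1,6)] -> total=11
Click 4 (0,2) count=2: revealed 1 new [(0,2)] -> total=12

Answer: 12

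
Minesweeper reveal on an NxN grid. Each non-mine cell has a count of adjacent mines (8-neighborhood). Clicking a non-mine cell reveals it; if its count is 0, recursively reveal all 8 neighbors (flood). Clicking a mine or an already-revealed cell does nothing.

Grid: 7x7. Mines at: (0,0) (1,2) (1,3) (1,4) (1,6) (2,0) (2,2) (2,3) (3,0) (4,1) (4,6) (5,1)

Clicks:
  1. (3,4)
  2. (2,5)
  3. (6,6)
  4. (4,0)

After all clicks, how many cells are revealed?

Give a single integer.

Click 1 (3,4) count=1: revealed 1 new [(3,4)] -> total=1
Click 2 (2,5) count=2: revealed 1 new [(2,5)] -> total=2
Click 3 (6,6) count=0: revealed 17 new [(3,2) (3,3) (3,5) (4,2) (4,3) (4,4) (4,5) (5,2) (5,3) (5,4) (5,5) (5,6) (6,2) (6,3) (6,4) (6,5) (6,6)] -> total=19
Click 4 (4,0) count=3: revealed 1 new [(4,0)] -> total=20

Answer: 20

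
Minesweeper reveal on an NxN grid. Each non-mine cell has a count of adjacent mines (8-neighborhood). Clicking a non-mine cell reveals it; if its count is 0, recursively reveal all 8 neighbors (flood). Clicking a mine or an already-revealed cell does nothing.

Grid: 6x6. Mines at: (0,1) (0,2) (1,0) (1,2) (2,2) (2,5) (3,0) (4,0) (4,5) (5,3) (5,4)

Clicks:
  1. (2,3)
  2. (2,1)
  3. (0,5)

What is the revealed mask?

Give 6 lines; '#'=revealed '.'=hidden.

Click 1 (2,3) count=2: revealed 1 new [(2,3)] -> total=1
Click 2 (2,1) count=4: revealed 1 new [(2,1)] -> total=2
Click 3 (0,5) count=0: revealed 6 new [(0,3) (0,4) (0,5) (1,3) (1,4) (1,5)] -> total=8

Answer: ...###
...###
.#.#..
......
......
......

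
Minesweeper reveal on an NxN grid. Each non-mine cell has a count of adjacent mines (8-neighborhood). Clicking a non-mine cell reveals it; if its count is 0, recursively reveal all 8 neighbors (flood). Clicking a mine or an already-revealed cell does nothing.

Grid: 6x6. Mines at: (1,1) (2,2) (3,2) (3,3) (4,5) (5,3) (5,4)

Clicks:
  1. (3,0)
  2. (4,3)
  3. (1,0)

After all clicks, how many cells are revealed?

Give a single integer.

Answer: 12

Derivation:
Click 1 (3,0) count=0: revealed 10 new [(2,0) (2,1) (3,0) (3,1) (4,0) (4,1) (4,2) (5,0) (5,1) (5,2)] -> total=10
Click 2 (4,3) count=4: revealed 1 new [(4,3)] -> total=11
Click 3 (1,0) count=1: revealed 1 new [(1,0)] -> total=12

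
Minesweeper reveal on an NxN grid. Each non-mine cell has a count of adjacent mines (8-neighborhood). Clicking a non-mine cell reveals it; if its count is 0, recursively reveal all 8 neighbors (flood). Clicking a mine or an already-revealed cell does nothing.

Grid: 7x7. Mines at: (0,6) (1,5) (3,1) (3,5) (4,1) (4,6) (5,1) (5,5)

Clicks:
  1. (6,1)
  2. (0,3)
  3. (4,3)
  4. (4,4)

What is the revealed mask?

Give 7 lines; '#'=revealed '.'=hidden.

Answer: #####..
#####..
#####..
..###..
..###..
..###..
.####..

Derivation:
Click 1 (6,1) count=1: revealed 1 new [(6,1)] -> total=1
Click 2 (0,3) count=0: revealed 27 new [(0,0) (0,1) (0,2) (0,3) (0,4) (1,0) (1,1) (1,2) (1,3) (1,4) (2,0) (2,1) (2,2) (2,3) (2,4) (3,2) (3,3) (3,4) (4,2) (4,3) (4,4) (5,2) (5,3) (5,4) (6,2) (6,3) (6,4)] -> total=28
Click 3 (4,3) count=0: revealed 0 new [(none)] -> total=28
Click 4 (4,4) count=2: revealed 0 new [(none)] -> total=28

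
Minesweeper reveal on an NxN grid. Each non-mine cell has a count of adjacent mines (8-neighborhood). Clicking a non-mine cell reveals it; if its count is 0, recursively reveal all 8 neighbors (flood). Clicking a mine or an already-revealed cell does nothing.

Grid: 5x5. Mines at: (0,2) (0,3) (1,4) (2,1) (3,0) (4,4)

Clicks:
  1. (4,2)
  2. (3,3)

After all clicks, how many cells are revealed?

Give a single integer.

Click 1 (4,2) count=0: revealed 6 new [(3,1) (3,2) (3,3) (4,1) (4,2) (4,3)] -> total=6
Click 2 (3,3) count=1: revealed 0 new [(none)] -> total=6

Answer: 6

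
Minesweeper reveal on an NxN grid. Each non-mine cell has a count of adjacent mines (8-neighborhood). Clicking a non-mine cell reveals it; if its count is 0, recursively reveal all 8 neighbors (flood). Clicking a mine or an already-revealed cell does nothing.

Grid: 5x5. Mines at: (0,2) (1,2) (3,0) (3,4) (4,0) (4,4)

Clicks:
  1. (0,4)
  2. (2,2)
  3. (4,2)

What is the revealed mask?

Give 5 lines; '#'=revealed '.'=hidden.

Answer: ...##
...##
.####
.###.
.###.

Derivation:
Click 1 (0,4) count=0: revealed 6 new [(0,3) (0,4) (1,3) (1,4) (2,3) (2,4)] -> total=6
Click 2 (2,2) count=1: revealed 1 new [(2,2)] -> total=7
Click 3 (4,2) count=0: revealed 7 new [(2,1) (3,1) (3,2) (3,3) (4,1) (4,2) (4,3)] -> total=14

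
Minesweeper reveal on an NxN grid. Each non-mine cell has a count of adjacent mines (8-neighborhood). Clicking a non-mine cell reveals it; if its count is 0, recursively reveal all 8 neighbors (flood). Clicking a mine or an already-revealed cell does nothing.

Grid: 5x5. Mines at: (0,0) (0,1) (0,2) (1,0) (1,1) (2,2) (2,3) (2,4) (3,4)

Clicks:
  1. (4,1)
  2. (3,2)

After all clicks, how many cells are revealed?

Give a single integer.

Click 1 (4,1) count=0: revealed 10 new [(2,0) (2,1) (3,0) (3,1) (3,2) (3,3) (4,0) (4,1) (4,2) (4,3)] -> total=10
Click 2 (3,2) count=2: revealed 0 new [(none)] -> total=10

Answer: 10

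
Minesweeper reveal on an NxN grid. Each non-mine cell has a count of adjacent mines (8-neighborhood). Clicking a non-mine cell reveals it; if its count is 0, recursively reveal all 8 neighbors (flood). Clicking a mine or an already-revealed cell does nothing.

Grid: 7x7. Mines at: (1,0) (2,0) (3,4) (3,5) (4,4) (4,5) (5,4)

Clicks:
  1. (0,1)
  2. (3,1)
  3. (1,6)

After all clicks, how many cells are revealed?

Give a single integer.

Answer: 34

Derivation:
Click 1 (0,1) count=1: revealed 1 new [(0,1)] -> total=1
Click 2 (3,1) count=1: revealed 1 new [(3,1)] -> total=2
Click 3 (1,6) count=0: revealed 32 new [(0,2) (0,3) (0,4) (0,5) (0,6) (1,1) (1,2) (1,3) (1,4) (1,5) (1,6) (2,1) (2,2) (2,3) (2,4) (2,5) (2,6) (3,0) (3,2) (3,3) (4,0) (4,1) (4,2) (4,3) (5,0) (5,1) (5,2) (5,3) (6,0) (6,1) (6,2) (6,3)] -> total=34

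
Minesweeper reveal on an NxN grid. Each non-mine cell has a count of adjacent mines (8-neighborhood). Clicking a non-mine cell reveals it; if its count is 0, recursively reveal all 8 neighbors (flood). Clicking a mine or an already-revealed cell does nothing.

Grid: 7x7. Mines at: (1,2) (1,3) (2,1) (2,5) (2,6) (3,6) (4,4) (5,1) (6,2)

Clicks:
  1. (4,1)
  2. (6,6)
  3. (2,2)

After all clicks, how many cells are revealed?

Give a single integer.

Click 1 (4,1) count=1: revealed 1 new [(4,1)] -> total=1
Click 2 (6,6) count=0: revealed 10 new [(4,5) (4,6) (5,3) (5,4) (5,5) (5,6) (6,3) (6,4) (6,5) (6,6)] -> total=11
Click 3 (2,2) count=3: revealed 1 new [(2,2)] -> total=12

Answer: 12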